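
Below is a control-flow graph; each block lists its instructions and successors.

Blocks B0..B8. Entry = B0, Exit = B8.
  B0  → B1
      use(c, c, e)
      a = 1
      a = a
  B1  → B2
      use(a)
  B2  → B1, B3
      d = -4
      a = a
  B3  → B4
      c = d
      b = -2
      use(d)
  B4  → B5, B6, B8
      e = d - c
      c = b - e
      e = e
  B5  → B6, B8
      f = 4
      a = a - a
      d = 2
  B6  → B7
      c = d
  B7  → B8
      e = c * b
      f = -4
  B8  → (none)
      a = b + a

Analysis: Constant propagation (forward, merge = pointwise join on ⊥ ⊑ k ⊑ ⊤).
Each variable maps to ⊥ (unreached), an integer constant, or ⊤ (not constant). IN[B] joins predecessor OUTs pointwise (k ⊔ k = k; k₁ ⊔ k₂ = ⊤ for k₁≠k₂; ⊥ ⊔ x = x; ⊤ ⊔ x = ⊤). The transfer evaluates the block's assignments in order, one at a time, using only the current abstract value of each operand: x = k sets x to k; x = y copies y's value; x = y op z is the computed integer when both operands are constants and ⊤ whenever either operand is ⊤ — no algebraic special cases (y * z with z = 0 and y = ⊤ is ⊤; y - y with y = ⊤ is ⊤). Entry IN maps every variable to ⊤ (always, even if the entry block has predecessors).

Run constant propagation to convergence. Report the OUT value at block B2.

Answer: {a: 1, b: ⊤, c: ⊤, d: -4, e: ⊤, f: ⊤}

Working:
Per-block solution:
  B0:  IN=(all ⊤)  OUT={a:1; rest ⊤}
  B1:  IN={a:1; rest ⊤}  OUT={a:1; rest ⊤}
  B2:  IN={a:1; rest ⊤}  OUT={a:1, d:-4; rest ⊤}
  B3:  IN={a:1, d:-4; rest ⊤}  OUT={a:1, b:-2, c:-4, d:-4; rest ⊤}
  B4:  IN={a:1, b:-2, c:-4, d:-4; rest ⊤}  OUT={a:1, b:-2, c:-2, d:-4, e:0; rest ⊤}
  B5:  IN={a:1, b:-2, c:-2, d:-4, e:0; rest ⊤}  OUT={a:0, b:-2, c:-2, d:2, e:0, f:4; rest ⊤}
  B6:  IN={b:-2, c:-2, e:0; rest ⊤}  OUT={b:-2, e:0; rest ⊤}
  B7:  IN={b:-2, e:0; rest ⊤}  OUT={b:-2, f:-4; rest ⊤}
  B8:  IN={b:-2; rest ⊤}  OUT={b:-2; rest ⊤}

Merge at B2: IN[B2] = OUT[B1] = {a: 1, b: ⊤, c: ⊤, d: ⊤, e: ⊤, f: ⊤}
Applying B2's transfer function to that IN value gives OUT[B2] (row B2 above).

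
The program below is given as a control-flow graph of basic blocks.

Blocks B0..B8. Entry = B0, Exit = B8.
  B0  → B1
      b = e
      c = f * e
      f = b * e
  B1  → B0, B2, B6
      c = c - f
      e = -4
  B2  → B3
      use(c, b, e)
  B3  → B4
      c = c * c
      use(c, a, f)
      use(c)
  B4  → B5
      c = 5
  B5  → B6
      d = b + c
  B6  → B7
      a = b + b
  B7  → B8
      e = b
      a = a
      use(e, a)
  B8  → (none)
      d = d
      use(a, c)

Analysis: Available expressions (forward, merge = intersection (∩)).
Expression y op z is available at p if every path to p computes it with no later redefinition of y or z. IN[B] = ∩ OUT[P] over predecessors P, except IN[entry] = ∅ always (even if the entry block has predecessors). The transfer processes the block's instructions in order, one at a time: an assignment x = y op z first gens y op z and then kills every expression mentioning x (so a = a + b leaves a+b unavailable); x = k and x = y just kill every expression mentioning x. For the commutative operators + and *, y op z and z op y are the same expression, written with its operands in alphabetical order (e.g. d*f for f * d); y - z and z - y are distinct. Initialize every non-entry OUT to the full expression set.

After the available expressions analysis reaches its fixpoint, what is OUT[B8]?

Fixpoint table:
  B0: | IN={} | OUT={b*e}
  B1: | IN={b*e} | OUT={}
  B2: | IN={} | OUT={}
  B3: | IN={} | OUT={}
  B4: | IN={} | OUT={}
  B5: | IN={} | OUT={b+c}
  B6: | IN={} | OUT={b+b}
  B7: | IN={b+b} | OUT={b+b}
  B8: | IN={b+b} | OUT={b+b}

Merge at B8: IN[B8] = OUT[B7] = {b+b}
Applying B8's transfer function to that IN value gives OUT[B8] (row B8 above).

Answer: {b+b}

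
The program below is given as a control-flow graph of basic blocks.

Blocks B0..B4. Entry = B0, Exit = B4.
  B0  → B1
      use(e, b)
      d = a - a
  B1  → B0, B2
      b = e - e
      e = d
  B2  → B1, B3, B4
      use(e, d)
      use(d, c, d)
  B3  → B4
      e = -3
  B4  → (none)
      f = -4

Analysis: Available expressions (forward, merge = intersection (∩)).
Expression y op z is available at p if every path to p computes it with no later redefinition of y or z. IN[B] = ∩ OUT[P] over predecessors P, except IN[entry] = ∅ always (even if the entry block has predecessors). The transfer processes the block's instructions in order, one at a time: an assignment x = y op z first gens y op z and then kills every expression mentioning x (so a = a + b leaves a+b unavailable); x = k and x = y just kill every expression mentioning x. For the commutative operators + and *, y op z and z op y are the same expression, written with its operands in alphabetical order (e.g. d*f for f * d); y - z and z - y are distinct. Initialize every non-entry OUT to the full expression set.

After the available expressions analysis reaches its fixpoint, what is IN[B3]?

Answer: {a-a}

Working:
Converged values:
  B0:   IN={}   OUT={a-a}
  B1:   IN={a-a}   OUT={a-a}
  B2:   IN={a-a}   OUT={a-a}
  B3:   IN={a-a}   OUT={a-a}
  B4:   IN={a-a}   OUT={a-a}

Merge at B3: IN[B3] = OUT[B2] = {a-a}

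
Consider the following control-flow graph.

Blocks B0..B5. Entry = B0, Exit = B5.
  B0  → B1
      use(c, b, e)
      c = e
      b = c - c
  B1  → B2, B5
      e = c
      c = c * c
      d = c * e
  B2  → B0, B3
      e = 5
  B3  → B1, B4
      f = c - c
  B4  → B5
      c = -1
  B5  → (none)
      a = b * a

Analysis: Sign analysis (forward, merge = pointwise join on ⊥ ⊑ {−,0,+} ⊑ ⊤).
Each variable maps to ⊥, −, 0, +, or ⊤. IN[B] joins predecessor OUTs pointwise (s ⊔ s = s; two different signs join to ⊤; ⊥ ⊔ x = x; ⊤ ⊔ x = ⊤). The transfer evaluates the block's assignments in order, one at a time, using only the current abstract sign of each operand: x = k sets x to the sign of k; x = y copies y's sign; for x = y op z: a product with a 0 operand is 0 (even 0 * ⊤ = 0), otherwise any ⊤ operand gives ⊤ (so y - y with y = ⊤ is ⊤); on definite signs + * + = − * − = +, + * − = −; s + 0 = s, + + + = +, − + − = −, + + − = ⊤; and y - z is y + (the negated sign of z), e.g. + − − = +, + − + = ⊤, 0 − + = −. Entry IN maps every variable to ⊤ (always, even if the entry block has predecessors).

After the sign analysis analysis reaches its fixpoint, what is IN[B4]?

Answer: {a: ⊤, b: ⊤, c: ⊤, d: ⊤, e: +, f: ⊤}

Trace:
Converged values:
  B0:  IN=(all ⊤)  OUT=(all ⊤)
  B1:  IN=(all ⊤)  OUT=(all ⊤)
  B2:  IN=(all ⊤)  OUT={e:+; rest ⊤}
  B3:  IN={e:+; rest ⊤}  OUT={e:+; rest ⊤}
  B4:  IN={e:+; rest ⊤}  OUT={c:-, e:+; rest ⊤}
  B5:  IN=(all ⊤)  OUT=(all ⊤)

Merge at B4: IN[B4] = OUT[B3] = {a: ⊤, b: ⊤, c: ⊤, d: ⊤, e: +, f: ⊤}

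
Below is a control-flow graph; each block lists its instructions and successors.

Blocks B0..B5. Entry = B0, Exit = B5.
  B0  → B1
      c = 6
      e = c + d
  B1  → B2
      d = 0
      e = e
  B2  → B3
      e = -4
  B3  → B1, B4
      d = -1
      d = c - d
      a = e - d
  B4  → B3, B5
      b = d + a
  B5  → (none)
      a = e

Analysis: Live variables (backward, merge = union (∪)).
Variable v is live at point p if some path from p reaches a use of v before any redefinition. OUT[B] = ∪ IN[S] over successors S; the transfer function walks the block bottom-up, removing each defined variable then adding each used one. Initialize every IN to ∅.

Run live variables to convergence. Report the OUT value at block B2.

Answer: {c, e}

Working:
Converged values:
  B0:   IN={d}   OUT={c, e}
  B1:   IN={c, e}   OUT={c}
  B2:   IN={c}   OUT={c, e}
  B3:   IN={c, e}   OUT={a, c, d, e}
  B4:   IN={a, c, d, e}   OUT={c, e}
  B5:   IN={e}   OUT={}

Merge at B2: OUT[B2] = IN[B3] = {c, e}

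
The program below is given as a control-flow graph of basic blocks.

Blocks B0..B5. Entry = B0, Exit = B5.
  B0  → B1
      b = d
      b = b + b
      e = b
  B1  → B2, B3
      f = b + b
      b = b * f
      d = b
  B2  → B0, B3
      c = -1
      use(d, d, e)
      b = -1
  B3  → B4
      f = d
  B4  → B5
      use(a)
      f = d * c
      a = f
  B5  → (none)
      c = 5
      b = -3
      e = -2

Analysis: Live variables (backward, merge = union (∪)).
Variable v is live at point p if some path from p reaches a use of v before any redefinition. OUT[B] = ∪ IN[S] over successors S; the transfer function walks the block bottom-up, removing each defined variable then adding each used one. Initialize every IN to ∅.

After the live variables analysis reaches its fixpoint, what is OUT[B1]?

Answer: {a, c, d, e}

Derivation:
Fixpoint table:
  B0:  IN={a, c, d}  OUT={a, b, c, e}
  B1:  IN={a, b, c, e}  OUT={a, c, d, e}
  B2:  IN={a, d, e}  OUT={a, c, d}
  B3:  IN={a, c, d}  OUT={a, c, d}
  B4:  IN={a, c, d}  OUT={}
  B5:  IN={}  OUT={}

Merge at B1: OUT[B1] = IN[B2] ⊔ IN[B3] = {a, c, d, e}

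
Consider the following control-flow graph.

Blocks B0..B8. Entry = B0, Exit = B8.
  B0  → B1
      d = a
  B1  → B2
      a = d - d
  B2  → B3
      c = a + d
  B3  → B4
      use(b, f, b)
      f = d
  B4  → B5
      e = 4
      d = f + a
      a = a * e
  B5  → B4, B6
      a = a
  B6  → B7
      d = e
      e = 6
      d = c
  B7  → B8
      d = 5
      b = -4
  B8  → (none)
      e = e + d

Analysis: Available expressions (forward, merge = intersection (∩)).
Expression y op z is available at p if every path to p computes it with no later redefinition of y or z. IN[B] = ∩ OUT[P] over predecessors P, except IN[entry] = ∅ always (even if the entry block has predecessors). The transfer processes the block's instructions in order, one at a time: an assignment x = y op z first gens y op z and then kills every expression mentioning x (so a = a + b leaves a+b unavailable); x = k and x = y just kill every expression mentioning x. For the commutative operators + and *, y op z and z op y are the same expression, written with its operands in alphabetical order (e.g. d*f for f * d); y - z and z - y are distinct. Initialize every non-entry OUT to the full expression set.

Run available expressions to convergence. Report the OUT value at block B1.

Per-block solution:
  B0: | IN={} | OUT={}
  B1: | IN={} | OUT={d-d}
  B2: | IN={d-d} | OUT={a+d, d-d}
  B3: | IN={a+d, d-d} | OUT={a+d, d-d}
  B4: | IN={} | OUT={}
  B5: | IN={} | OUT={}
  B6: | IN={} | OUT={}
  B7: | IN={} | OUT={}
  B8: | IN={} | OUT={}

Merge at B1: IN[B1] = OUT[B0] = {}
Applying B1's transfer function to that IN value gives OUT[B1] (row B1 above).

Answer: {d-d}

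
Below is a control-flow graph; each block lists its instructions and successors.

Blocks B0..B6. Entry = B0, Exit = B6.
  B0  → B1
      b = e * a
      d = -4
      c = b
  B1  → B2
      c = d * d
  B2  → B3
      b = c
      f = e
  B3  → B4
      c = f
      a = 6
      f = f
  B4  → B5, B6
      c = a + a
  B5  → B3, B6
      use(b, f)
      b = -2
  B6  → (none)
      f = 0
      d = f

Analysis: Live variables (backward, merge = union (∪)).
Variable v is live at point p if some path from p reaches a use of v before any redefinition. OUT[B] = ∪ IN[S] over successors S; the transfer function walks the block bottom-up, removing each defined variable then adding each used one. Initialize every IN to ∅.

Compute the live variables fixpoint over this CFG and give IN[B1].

Per-block solution:
  B0:   IN={a, e}   OUT={d, e}
  B1:   IN={d, e}   OUT={c, e}
  B2:   IN={c, e}   OUT={b, f}
  B3:   IN={b, f}   OUT={a, b, f}
  B4:   IN={a, b, f}   OUT={b, f}
  B5:   IN={b, f}   OUT={b, f}
  B6:   IN={}   OUT={}

Merge at B1: OUT[B1] = IN[B2] = {c, e}
Applying B1's transfer function to that OUT value gives IN[B1] (row B1 above).

Answer: {d, e}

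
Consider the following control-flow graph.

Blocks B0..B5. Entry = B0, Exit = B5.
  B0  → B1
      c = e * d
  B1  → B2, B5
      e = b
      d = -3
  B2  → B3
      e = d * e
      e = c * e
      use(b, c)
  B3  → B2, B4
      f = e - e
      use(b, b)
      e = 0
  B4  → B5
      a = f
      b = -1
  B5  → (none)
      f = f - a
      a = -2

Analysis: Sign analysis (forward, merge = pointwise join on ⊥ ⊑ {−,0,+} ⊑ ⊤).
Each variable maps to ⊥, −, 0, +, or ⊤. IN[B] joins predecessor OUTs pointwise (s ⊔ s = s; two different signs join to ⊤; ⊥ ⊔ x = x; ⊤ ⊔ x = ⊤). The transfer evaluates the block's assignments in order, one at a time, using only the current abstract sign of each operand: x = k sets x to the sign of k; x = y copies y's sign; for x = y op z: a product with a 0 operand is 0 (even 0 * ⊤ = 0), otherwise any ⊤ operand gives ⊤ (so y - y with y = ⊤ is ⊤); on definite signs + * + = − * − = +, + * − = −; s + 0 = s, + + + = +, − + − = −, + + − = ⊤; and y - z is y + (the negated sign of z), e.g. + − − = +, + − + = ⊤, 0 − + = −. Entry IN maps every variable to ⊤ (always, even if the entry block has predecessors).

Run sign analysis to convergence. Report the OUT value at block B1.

Answer: {a: ⊤, b: ⊤, c: ⊤, d: -, e: ⊤, f: ⊤}

Derivation:
Converged values:
  B0:   IN=(all ⊤)   OUT=(all ⊤)
  B1:   IN=(all ⊤)   OUT={d:-; rest ⊤}
  B2:   IN={d:-; rest ⊤}   OUT={d:-; rest ⊤}
  B3:   IN={d:-; rest ⊤}   OUT={d:-, e:0; rest ⊤}
  B4:   IN={d:-, e:0; rest ⊤}   OUT={b:-, d:-, e:0; rest ⊤}
  B5:   IN={d:-; rest ⊤}   OUT={a:-, d:-; rest ⊤}

Merge at B1: IN[B1] = OUT[B0] = {a: ⊤, b: ⊤, c: ⊤, d: ⊤, e: ⊤, f: ⊤}
Applying B1's transfer function to that IN value gives OUT[B1] (row B1 above).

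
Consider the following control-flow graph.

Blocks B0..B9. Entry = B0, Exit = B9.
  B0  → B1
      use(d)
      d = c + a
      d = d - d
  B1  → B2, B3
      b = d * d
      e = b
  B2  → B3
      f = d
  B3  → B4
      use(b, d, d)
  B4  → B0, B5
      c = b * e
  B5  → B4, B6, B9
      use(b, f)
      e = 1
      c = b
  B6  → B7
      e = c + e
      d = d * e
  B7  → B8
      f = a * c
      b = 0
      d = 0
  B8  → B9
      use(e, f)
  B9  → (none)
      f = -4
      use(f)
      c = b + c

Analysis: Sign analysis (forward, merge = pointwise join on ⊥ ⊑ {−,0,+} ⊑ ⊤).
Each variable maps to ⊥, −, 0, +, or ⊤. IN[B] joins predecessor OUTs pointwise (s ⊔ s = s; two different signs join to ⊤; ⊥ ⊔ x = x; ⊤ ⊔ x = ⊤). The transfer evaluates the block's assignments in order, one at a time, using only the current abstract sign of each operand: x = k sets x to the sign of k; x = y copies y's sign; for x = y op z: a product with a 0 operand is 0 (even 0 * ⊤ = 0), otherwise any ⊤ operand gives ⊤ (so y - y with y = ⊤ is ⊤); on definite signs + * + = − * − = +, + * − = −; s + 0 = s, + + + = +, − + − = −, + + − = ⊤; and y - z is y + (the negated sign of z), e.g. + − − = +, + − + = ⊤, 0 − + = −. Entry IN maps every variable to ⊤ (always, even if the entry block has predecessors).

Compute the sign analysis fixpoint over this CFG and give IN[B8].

Answer: {a: ⊤, b: 0, c: ⊤, d: 0, e: ⊤, f: ⊤}

Working:
Converged values:
  B0:  IN=(all ⊤)  OUT=(all ⊤)
  B1:  IN=(all ⊤)  OUT=(all ⊤)
  B2:  IN=(all ⊤)  OUT=(all ⊤)
  B3:  IN=(all ⊤)  OUT=(all ⊤)
  B4:  IN=(all ⊤)  OUT=(all ⊤)
  B5:  IN=(all ⊤)  OUT={e:+; rest ⊤}
  B6:  IN={e:+; rest ⊤}  OUT=(all ⊤)
  B7:  IN=(all ⊤)  OUT={b:0, d:0; rest ⊤}
  B8:  IN={b:0, d:0; rest ⊤}  OUT={b:0, d:0; rest ⊤}
  B9:  IN=(all ⊤)  OUT={f:-; rest ⊤}

Merge at B8: IN[B8] = OUT[B7] = {a: ⊤, b: 0, c: ⊤, d: 0, e: ⊤, f: ⊤}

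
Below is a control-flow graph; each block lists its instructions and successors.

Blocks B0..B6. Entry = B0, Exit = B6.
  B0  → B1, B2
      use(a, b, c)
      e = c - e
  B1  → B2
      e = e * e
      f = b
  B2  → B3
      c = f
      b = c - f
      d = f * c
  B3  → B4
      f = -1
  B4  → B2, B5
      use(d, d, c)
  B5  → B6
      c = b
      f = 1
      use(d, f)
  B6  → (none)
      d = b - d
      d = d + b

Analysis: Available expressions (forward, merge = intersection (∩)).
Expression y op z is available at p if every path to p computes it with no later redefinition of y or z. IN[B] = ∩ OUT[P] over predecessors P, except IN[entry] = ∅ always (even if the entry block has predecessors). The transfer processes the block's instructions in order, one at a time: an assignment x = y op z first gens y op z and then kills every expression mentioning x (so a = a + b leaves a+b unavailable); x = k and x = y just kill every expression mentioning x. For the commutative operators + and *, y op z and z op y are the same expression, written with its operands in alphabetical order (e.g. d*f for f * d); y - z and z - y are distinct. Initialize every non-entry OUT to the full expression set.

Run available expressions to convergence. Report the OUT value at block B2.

Answer: {c*f, c-f}

Working:
Converged values:
  B0:   IN={}   OUT={}
  B1:   IN={}   OUT={}
  B2:   IN={}   OUT={c*f, c-f}
  B3:   IN={c*f, c-f}   OUT={}
  B4:   IN={}   OUT={}
  B5:   IN={}   OUT={}
  B6:   IN={}   OUT={}

Merge at B2: IN[B2] = OUT[B0] ∩ OUT[B1] ∩ OUT[B4] = {}
Applying B2's transfer function to that IN value gives OUT[B2] (row B2 above).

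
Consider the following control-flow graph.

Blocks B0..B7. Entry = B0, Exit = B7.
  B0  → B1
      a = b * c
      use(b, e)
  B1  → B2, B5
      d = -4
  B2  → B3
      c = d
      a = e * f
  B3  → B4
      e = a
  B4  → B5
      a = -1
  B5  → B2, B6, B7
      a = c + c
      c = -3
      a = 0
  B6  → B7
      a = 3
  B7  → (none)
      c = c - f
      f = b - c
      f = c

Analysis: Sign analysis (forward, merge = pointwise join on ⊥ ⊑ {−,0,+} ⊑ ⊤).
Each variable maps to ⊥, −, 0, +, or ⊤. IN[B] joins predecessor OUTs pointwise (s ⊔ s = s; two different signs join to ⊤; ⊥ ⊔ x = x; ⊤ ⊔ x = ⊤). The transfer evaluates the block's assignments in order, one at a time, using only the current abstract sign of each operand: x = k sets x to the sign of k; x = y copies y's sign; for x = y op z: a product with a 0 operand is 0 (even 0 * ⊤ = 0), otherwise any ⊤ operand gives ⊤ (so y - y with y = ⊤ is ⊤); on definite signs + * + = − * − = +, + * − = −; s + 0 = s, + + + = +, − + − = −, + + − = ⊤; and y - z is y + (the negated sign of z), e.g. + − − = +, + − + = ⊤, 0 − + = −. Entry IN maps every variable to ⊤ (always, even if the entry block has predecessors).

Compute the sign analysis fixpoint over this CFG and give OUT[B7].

Answer: {a: ⊤, b: ⊤, c: ⊤, d: -, e: ⊤, f: ⊤}

Working:
Per-block solution:
  B0: | IN=(all ⊤) | OUT=(all ⊤)
  B1: | IN=(all ⊤) | OUT={d:-; rest ⊤}
  B2: | IN={d:-; rest ⊤} | OUT={c:-, d:-; rest ⊤}
  B3: | IN={c:-, d:-; rest ⊤} | OUT={c:-, d:-; rest ⊤}
  B4: | IN={c:-, d:-; rest ⊤} | OUT={a:-, c:-, d:-; rest ⊤}
  B5: | IN={d:-; rest ⊤} | OUT={a:0, c:-, d:-; rest ⊤}
  B6: | IN={a:0, c:-, d:-; rest ⊤} | OUT={a:+, c:-, d:-; rest ⊤}
  B7: | IN={c:-, d:-; rest ⊤} | OUT={d:-; rest ⊤}

Merge at B7: IN[B7] = OUT[B5] ⊔ OUT[B6] = {a: ⊤, b: ⊤, c: -, d: -, e: ⊤, f: ⊤}
Applying B7's transfer function to that IN value gives OUT[B7] (row B7 above).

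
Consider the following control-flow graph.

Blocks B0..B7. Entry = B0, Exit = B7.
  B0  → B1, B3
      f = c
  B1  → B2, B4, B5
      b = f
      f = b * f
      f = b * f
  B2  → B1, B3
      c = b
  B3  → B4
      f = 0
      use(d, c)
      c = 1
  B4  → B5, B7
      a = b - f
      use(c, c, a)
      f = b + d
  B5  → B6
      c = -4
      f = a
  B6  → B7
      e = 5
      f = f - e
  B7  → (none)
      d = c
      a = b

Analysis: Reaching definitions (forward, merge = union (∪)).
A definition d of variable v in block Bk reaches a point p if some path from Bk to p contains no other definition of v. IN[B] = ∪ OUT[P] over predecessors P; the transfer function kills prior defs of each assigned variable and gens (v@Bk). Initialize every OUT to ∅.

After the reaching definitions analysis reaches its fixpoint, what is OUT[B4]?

Converged values:
  B0:  IN={}  OUT={f@B0}
  B1:  IN={b@B1, c@B2, f@B0, f@B1}  OUT={b@B1, c@B2, f@B1}
  B2:  IN={b@B1, c@B2, f@B1}  OUT={b@B1, c@B2, f@B1}
  B3:  IN={b@B1, c@B2, f@B0, f@B1}  OUT={b@B1, c@B3, f@B3}
  B4:  IN={b@B1, c@B2, c@B3, f@B1, f@B3}  OUT={a@B4, b@B1, c@B2, c@B3, f@B4}
  B5:  IN={a@B4, b@B1, c@B2, c@B3, f@B1, f@B4}  OUT={a@B4, b@B1, c@B5, f@B5}
  B6:  IN={a@B4, b@B1, c@B5, f@B5}  OUT={a@B4, b@B1, c@B5, e@B6, f@B6}
  B7:  IN={a@B4, b@B1, c@B2, c@B3, c@B5, e@B6, f@B4, f@B6}  OUT={a@B7, b@B1, c@B2, c@B3, c@B5, d@B7, e@B6, f@B4, f@B6}

Merge at B4: IN[B4] = OUT[B1] ⊔ OUT[B3] = {b@B1, c@B2, c@B3, f@B1, f@B3}
Applying B4's transfer function to that IN value gives OUT[B4] (row B4 above).

Answer: {a@B4, b@B1, c@B2, c@B3, f@B4}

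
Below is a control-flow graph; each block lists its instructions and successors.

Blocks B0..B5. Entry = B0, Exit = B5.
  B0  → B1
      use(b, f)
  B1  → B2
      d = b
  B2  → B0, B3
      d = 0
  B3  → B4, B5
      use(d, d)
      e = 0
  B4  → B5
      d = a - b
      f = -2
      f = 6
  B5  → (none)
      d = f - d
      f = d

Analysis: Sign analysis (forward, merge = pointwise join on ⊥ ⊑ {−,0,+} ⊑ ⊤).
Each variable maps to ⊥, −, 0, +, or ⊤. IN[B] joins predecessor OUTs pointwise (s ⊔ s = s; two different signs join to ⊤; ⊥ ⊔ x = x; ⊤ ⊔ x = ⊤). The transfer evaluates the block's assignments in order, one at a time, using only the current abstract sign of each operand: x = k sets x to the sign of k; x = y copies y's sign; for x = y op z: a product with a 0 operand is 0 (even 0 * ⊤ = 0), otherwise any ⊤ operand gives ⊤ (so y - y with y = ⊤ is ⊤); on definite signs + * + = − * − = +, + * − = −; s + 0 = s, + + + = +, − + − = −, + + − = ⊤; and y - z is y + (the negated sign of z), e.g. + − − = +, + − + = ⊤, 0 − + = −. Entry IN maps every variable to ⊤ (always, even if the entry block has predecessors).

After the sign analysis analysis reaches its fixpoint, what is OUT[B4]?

Per-block solution:
  B0:   IN=(all ⊤)   OUT=(all ⊤)
  B1:   IN=(all ⊤)   OUT=(all ⊤)
  B2:   IN=(all ⊤)   OUT={d:0; rest ⊤}
  B3:   IN={d:0; rest ⊤}   OUT={d:0, e:0; rest ⊤}
  B4:   IN={d:0, e:0; rest ⊤}   OUT={e:0, f:+; rest ⊤}
  B5:   IN={e:0; rest ⊤}   OUT={e:0; rest ⊤}

Merge at B4: IN[B4] = OUT[B3] = {a: ⊤, b: ⊤, c: ⊤, d: 0, e: 0, f: ⊤}
Applying B4's transfer function to that IN value gives OUT[B4] (row B4 above).

Answer: {a: ⊤, b: ⊤, c: ⊤, d: ⊤, e: 0, f: +}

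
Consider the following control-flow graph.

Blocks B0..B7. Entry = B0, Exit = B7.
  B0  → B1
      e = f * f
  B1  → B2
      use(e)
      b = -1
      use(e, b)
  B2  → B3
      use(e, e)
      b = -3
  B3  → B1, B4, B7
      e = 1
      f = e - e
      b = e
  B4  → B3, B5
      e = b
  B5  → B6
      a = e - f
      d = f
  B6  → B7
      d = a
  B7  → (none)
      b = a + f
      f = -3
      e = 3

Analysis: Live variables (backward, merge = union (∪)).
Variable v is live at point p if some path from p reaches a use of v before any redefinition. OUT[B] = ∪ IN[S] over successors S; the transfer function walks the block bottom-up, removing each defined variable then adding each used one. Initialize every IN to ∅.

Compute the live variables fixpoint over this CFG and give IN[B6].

Converged values:
  B0:   IN={a, f}   OUT={a, e}
  B1:   IN={a, e}   OUT={a, e}
  B2:   IN={a, e}   OUT={a}
  B3:   IN={a}   OUT={a, b, e, f}
  B4:   IN={a, b, f}   OUT={a, e, f}
  B5:   IN={e, f}   OUT={a, f}
  B6:   IN={a, f}   OUT={a, f}
  B7:   IN={a, f}   OUT={}

Merge at B6: OUT[B6] = IN[B7] = {a, f}
Applying B6's transfer function to that OUT value gives IN[B6] (row B6 above).

Answer: {a, f}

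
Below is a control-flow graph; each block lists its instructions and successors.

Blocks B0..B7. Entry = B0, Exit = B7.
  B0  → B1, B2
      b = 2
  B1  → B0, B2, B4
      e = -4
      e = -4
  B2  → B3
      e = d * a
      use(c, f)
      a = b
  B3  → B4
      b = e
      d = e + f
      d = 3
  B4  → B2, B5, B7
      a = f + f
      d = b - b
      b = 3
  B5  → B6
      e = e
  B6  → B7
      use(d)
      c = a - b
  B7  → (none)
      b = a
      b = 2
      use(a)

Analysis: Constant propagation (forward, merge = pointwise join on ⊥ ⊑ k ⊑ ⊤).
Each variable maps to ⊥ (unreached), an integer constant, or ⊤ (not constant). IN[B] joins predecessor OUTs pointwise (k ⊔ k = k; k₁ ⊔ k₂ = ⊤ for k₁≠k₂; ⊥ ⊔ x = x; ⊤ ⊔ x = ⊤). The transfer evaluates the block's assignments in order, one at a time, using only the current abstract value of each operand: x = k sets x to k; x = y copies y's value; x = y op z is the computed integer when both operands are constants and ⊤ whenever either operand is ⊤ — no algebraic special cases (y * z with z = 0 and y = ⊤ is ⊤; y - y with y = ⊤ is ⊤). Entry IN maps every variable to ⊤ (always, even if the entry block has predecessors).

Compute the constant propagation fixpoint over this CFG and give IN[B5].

Answer: {a: ⊤, b: 3, c: ⊤, d: ⊤, e: ⊤, f: ⊤}

Working:
Fixpoint table:
  B0: | IN=(all ⊤) | OUT={b:2; rest ⊤}
  B1: | IN={b:2; rest ⊤} | OUT={b:2, e:-4; rest ⊤}
  B2: | IN=(all ⊤) | OUT=(all ⊤)
  B3: | IN=(all ⊤) | OUT={d:3; rest ⊤}
  B4: | IN=(all ⊤) | OUT={b:3; rest ⊤}
  B5: | IN={b:3; rest ⊤} | OUT={b:3; rest ⊤}
  B6: | IN={b:3; rest ⊤} | OUT={b:3; rest ⊤}
  B7: | IN={b:3; rest ⊤} | OUT={b:2; rest ⊤}

Merge at B5: IN[B5] = OUT[B4] = {a: ⊤, b: 3, c: ⊤, d: ⊤, e: ⊤, f: ⊤}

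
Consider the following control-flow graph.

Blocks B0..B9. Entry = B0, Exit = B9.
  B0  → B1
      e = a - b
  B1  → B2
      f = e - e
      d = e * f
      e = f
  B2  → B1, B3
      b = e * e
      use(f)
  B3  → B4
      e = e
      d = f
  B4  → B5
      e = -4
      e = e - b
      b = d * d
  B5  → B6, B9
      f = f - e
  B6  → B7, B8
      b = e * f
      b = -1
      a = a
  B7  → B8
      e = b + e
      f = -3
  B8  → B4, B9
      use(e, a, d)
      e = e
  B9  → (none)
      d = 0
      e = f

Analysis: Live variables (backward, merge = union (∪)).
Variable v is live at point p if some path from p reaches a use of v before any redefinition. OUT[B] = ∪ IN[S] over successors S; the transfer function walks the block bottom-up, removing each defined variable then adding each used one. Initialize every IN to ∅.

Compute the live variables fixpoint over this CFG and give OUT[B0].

Answer: {a, e}

Trace:
Fixpoint table:
  B0:  IN={a, b}  OUT={a, e}
  B1:  IN={a, e}  OUT={a, e, f}
  B2:  IN={a, e, f}  OUT={a, b, e, f}
  B3:  IN={a, b, e, f}  OUT={a, b, d, f}
  B4:  IN={a, b, d, f}  OUT={a, d, e, f}
  B5:  IN={a, d, e, f}  OUT={a, d, e, f}
  B6:  IN={a, d, e, f}  OUT={a, b, d, e, f}
  B7:  IN={a, b, d, e}  OUT={a, b, d, e, f}
  B8:  IN={a, b, d, e, f}  OUT={a, b, d, f}
  B9:  IN={f}  OUT={}

Merge at B0: OUT[B0] = IN[B1] = {a, e}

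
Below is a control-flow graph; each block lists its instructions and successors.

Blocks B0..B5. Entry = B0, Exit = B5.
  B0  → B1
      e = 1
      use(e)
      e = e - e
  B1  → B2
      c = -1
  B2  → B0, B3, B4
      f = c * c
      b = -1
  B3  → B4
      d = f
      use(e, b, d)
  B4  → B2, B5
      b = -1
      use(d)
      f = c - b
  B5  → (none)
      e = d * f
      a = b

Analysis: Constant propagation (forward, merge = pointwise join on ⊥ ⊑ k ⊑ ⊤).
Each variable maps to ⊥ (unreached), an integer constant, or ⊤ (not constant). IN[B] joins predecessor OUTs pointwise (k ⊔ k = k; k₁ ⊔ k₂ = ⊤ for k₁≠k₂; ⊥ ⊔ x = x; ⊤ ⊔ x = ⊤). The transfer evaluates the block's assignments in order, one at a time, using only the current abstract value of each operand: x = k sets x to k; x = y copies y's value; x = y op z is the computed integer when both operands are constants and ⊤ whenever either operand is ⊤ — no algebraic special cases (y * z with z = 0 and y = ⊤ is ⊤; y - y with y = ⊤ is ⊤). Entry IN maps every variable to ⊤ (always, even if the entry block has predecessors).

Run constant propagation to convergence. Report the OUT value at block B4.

Per-block solution:
  B0:  IN=(all ⊤)  OUT={e:0; rest ⊤}
  B1:  IN={e:0; rest ⊤}  OUT={c:-1, e:0; rest ⊤}
  B2:  IN={c:-1, e:0; rest ⊤}  OUT={b:-1, c:-1, e:0, f:1; rest ⊤}
  B3:  IN={b:-1, c:-1, e:0, f:1; rest ⊤}  OUT={b:-1, c:-1, d:1, e:0, f:1; rest ⊤}
  B4:  IN={b:-1, c:-1, e:0, f:1; rest ⊤}  OUT={b:-1, c:-1, e:0, f:0; rest ⊤}
  B5:  IN={b:-1, c:-1, e:0, f:0; rest ⊤}  OUT={a:-1, b:-1, c:-1, f:0; rest ⊤}

Merge at B4: IN[B4] = OUT[B2] ⊔ OUT[B3] = {a: ⊤, b: -1, c: -1, d: ⊤, e: 0, f: 1}
Applying B4's transfer function to that IN value gives OUT[B4] (row B4 above).

Answer: {a: ⊤, b: -1, c: -1, d: ⊤, e: 0, f: 0}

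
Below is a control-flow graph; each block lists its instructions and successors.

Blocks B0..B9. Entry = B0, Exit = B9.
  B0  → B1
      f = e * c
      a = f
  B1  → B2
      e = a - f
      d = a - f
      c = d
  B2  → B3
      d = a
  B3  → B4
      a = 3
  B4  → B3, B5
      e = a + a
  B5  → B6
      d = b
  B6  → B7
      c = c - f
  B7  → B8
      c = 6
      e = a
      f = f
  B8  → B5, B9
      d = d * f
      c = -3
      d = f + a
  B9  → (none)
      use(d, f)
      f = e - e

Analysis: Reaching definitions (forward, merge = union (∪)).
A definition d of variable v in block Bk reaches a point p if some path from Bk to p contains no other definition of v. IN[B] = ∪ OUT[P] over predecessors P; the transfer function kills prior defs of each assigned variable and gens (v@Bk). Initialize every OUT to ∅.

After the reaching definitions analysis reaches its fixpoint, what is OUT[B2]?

Answer: {a@B0, c@B1, d@B2, e@B1, f@B0}

Working:
Per-block solution:
  B0:   IN={}   OUT={a@B0, f@B0}
  B1:   IN={a@B0, f@B0}   OUT={a@B0, c@B1, d@B1, e@B1, f@B0}
  B2:   IN={a@B0, c@B1, d@B1, e@B1, f@B0}   OUT={a@B0, c@B1, d@B2, e@B1, f@B0}
  B3:   IN={a@B0, a@B3, c@B1, d@B2, e@B1, e@B4, f@B0}   OUT={a@B3, c@B1, d@B2, e@B1, e@B4, f@B0}
  B4:   IN={a@B3, c@B1, d@B2, e@B1, e@B4, f@B0}   OUT={a@B3, c@B1, d@B2, e@B4, f@B0}
  B5:   IN={a@B3, c@B1, c@B8, d@B2, d@B8, e@B4, e@B7, f@B0, f@B7}   OUT={a@B3, c@B1, c@B8, d@B5, e@B4, e@B7, f@B0, f@B7}
  B6:   IN={a@B3, c@B1, c@B8, d@B5, e@B4, e@B7, f@B0, f@B7}   OUT={a@B3, c@B6, d@B5, e@B4, e@B7, f@B0, f@B7}
  B7:   IN={a@B3, c@B6, d@B5, e@B4, e@B7, f@B0, f@B7}   OUT={a@B3, c@B7, d@B5, e@B7, f@B7}
  B8:   IN={a@B3, c@B7, d@B5, e@B7, f@B7}   OUT={a@B3, c@B8, d@B8, e@B7, f@B7}
  B9:   IN={a@B3, c@B8, d@B8, e@B7, f@B7}   OUT={a@B3, c@B8, d@B8, e@B7, f@B9}

Merge at B2: IN[B2] = OUT[B1] = {a@B0, c@B1, d@B1, e@B1, f@B0}
Applying B2's transfer function to that IN value gives OUT[B2] (row B2 above).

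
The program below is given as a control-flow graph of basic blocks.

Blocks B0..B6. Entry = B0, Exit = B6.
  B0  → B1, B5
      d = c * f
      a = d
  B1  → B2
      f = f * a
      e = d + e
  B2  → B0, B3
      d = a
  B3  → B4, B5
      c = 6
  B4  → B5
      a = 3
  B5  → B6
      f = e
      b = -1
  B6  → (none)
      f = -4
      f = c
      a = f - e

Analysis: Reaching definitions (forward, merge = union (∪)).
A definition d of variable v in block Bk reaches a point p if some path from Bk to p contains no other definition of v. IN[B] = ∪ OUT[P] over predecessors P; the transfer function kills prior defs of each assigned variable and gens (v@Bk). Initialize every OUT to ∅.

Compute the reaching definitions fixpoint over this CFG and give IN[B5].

Answer: {a@B0, a@B4, c@B3, d@B0, d@B2, e@B1, f@B1}

Trace:
Per-block solution:
  B0: | IN={a@B0, d@B2, e@B1, f@B1} | OUT={a@B0, d@B0, e@B1, f@B1}
  B1: | IN={a@B0, d@B0, e@B1, f@B1} | OUT={a@B0, d@B0, e@B1, f@B1}
  B2: | IN={a@B0, d@B0, e@B1, f@B1} | OUT={a@B0, d@B2, e@B1, f@B1}
  B3: | IN={a@B0, d@B2, e@B1, f@B1} | OUT={a@B0, c@B3, d@B2, e@B1, f@B1}
  B4: | IN={a@B0, c@B3, d@B2, e@B1, f@B1} | OUT={a@B4, c@B3, d@B2, e@B1, f@B1}
  B5: | IN={a@B0, a@B4, c@B3, d@B0, d@B2, e@B1, f@B1} | OUT={a@B0, a@B4, b@B5, c@B3, d@B0, d@B2, e@B1, f@B5}
  B6: | IN={a@B0, a@B4, b@B5, c@B3, d@B0, d@B2, e@B1, f@B5} | OUT={a@B6, b@B5, c@B3, d@B0, d@B2, e@B1, f@B6}

Merge at B5: IN[B5] = OUT[B0] ⊔ OUT[B3] ⊔ OUT[B4] = {a@B0, a@B4, c@B3, d@B0, d@B2, e@B1, f@B1}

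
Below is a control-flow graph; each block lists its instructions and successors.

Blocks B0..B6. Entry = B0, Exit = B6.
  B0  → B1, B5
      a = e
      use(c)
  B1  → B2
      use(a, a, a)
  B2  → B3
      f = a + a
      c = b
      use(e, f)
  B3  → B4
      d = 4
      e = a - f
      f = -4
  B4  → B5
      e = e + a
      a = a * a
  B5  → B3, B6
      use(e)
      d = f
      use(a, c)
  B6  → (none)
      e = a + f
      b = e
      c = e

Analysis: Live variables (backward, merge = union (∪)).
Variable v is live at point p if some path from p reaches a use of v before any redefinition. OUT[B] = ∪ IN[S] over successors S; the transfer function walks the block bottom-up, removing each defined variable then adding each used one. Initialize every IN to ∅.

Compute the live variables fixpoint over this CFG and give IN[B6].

Fixpoint table:
  B0:  IN={b, c, e, f}  OUT={a, b, c, e, f}
  B1:  IN={a, b, e}  OUT={a, b, e}
  B2:  IN={a, b, e}  OUT={a, c, f}
  B3:  IN={a, c, f}  OUT={a, c, e, f}
  B4:  IN={a, c, e, f}  OUT={a, c, e, f}
  B5:  IN={a, c, e, f}  OUT={a, c, f}
  B6:  IN={a, f}  OUT={}

B6 is the boundary node: OUT[B6] = {}
Applying B6's transfer function to that OUT value gives IN[B6] (row B6 above).

Answer: {a, f}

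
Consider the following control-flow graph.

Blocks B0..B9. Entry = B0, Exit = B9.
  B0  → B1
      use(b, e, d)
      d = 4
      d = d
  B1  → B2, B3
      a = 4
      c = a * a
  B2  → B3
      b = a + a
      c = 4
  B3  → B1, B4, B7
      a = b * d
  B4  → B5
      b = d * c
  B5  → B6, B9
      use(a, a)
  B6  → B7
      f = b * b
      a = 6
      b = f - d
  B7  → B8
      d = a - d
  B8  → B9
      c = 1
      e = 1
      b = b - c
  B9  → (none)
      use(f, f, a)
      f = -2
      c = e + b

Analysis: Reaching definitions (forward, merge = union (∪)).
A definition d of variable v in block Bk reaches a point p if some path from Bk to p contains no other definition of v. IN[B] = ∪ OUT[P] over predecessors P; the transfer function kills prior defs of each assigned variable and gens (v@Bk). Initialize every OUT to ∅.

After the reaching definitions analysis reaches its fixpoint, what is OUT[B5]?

Answer: {a@B3, b@B4, c@B1, c@B2, d@B0}

Working:
Converged values:
  B0:  IN={}  OUT={d@B0}
  B1:  IN={a@B3, b@B2, c@B1, c@B2, d@B0}  OUT={a@B1, b@B2, c@B1, d@B0}
  B2:  IN={a@B1, b@B2, c@B1, d@B0}  OUT={a@B1, b@B2, c@B2, d@B0}
  B3:  IN={a@B1, b@B2, c@B1, c@B2, d@B0}  OUT={a@B3, b@B2, c@B1, c@B2, d@B0}
  B4:  IN={a@B3, b@B2, c@B1, c@B2, d@B0}  OUT={a@B3, b@B4, c@B1, c@B2, d@B0}
  B5:  IN={a@B3, b@B4, c@B1, c@B2, d@B0}  OUT={a@B3, b@B4, c@B1, c@B2, d@B0}
  B6:  IN={a@B3, b@B4, c@B1, c@B2, d@B0}  OUT={a@B6, b@B6, c@B1, c@B2, d@B0, f@B6}
  B7:  IN={a@B3, a@B6, b@B2, b@B6, c@B1, c@B2, d@B0, f@B6}  OUT={a@B3, a@B6, b@B2, b@B6, c@B1, c@B2, d@B7, f@B6}
  B8:  IN={a@B3, a@B6, b@B2, b@B6, c@B1, c@B2, d@B7, f@B6}  OUT={a@B3, a@B6, b@B8, c@B8, d@B7, e@B8, f@B6}
  B9:  IN={a@B3, a@B6, b@B4, b@B8, c@B1, c@B2, c@B8, d@B0, d@B7, e@B8, f@B6}  OUT={a@B3, a@B6, b@B4, b@B8, c@B9, d@B0, d@B7, e@B8, f@B9}

Merge at B5: IN[B5] = OUT[B4] = {a@B3, b@B4, c@B1, c@B2, d@B0}
Applying B5's transfer function to that IN value gives OUT[B5] (row B5 above).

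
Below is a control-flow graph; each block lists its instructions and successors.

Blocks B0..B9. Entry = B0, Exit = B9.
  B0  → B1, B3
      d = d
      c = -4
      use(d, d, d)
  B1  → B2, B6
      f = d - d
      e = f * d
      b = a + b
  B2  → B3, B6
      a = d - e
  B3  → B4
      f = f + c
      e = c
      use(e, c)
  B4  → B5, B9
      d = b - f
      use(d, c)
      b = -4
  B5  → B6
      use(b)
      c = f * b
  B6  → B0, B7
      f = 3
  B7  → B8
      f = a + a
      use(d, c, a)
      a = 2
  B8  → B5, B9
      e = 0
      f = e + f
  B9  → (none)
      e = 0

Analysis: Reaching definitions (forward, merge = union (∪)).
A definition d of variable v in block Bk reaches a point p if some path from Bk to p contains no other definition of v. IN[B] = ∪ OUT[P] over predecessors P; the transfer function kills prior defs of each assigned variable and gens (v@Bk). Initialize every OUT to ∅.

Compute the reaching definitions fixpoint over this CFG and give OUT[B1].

Fixpoint table:
  B0:   IN={a@B2, a@B7, b@B1, b@B4, c@B0, c@B5, d@B0, d@B4, e@B1, e@B3, e@B8, f@B6}   OUT={a@B2, a@B7, b@B1, b@B4, c@B0, d@B0, e@B1, e@B3, e@B8, f@B6}
  B1:   IN={a@B2, a@B7, b@B1, b@B4, c@B0, d@B0, e@B1, e@B3, e@B8, f@B6}   OUT={a@B2, a@B7, b@B1, c@B0, d@B0, e@B1, f@B1}
  B2:   IN={a@B2, a@B7, b@B1, c@B0, d@B0, e@B1, f@B1}   OUT={a@B2, b@B1, c@B0, d@B0, e@B1, f@B1}
  B3:   IN={a@B2, a@B7, b@B1, b@B4, c@B0, d@B0, e@B1, e@B3, e@B8, f@B1, f@B6}   OUT={a@B2, a@B7, b@B1, b@B4, c@B0, d@B0, e@B3, f@B3}
  B4:   IN={a@B2, a@B7, b@B1, b@B4, c@B0, d@B0, e@B3, f@B3}   OUT={a@B2, a@B7, b@B4, c@B0, d@B4, e@B3, f@B3}
  B5:   IN={a@B2, a@B7, b@B1, b@B4, c@B0, c@B5, d@B0, d@B4, e@B3, e@B8, f@B3, f@B8}   OUT={a@B2, a@B7, b@B1, b@B4, c@B5, d@B0, d@B4, e@B3, e@B8, f@B3, f@B8}
  B6:   IN={a@B2, a@B7, b@B1, b@B4, c@B0, c@B5, d@B0, d@B4, e@B1, e@B3, e@B8, f@B1, f@B3, f@B8}   OUT={a@B2, a@B7, b@B1, b@B4, c@B0, c@B5, d@B0, d@B4, e@B1, e@B3, e@B8, f@B6}
  B7:   IN={a@B2, a@B7, b@B1, b@B4, c@B0, c@B5, d@B0, d@B4, e@B1, e@B3, e@B8, f@B6}   OUT={a@B7, b@B1, b@B4, c@B0, c@B5, d@B0, d@B4, e@B1, e@B3, e@B8, f@B7}
  B8:   IN={a@B7, b@B1, b@B4, c@B0, c@B5, d@B0, d@B4, e@B1, e@B3, e@B8, f@B7}   OUT={a@B7, b@B1, b@B4, c@B0, c@B5, d@B0, d@B4, e@B8, f@B8}
  B9:   IN={a@B2, a@B7, b@B1, b@B4, c@B0, c@B5, d@B0, d@B4, e@B3, e@B8, f@B3, f@B8}   OUT={a@B2, a@B7, b@B1, b@B4, c@B0, c@B5, d@B0, d@B4, e@B9, f@B3, f@B8}

Merge at B1: IN[B1] = OUT[B0] = {a@B2, a@B7, b@B1, b@B4, c@B0, d@B0, e@B1, e@B3, e@B8, f@B6}
Applying B1's transfer function to that IN value gives OUT[B1] (row B1 above).

Answer: {a@B2, a@B7, b@B1, c@B0, d@B0, e@B1, f@B1}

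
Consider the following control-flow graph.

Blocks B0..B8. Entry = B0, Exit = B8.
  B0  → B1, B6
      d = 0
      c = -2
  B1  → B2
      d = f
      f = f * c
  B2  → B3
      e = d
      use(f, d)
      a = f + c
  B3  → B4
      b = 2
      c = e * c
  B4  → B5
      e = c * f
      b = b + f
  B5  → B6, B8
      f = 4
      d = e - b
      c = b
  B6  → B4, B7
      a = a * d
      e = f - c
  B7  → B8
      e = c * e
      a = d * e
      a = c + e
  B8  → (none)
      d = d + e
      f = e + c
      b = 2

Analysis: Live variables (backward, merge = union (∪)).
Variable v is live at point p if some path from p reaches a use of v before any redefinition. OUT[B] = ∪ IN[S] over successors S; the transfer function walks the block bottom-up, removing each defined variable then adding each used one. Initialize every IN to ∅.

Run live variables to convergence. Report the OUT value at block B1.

Converged values:
  B0:   IN={a, b, f}   OUT={a, b, c, d, f}
  B1:   IN={c, f}   OUT={c, d, f}
  B2:   IN={c, d, f}   OUT={a, c, e, f}
  B3:   IN={a, c, e, f}   OUT={a, b, c, f}
  B4:   IN={a, b, c, f}   OUT={a, b, e}
  B5:   IN={a, b, e}   OUT={a, b, c, d, e, f}
  B6:   IN={a, b, c, d, f}   OUT={a, b, c, d, e, f}
  B7:   IN={c, d, e}   OUT={c, d, e}
  B8:   IN={c, d, e}   OUT={}

Merge at B1: OUT[B1] = IN[B2] = {c, d, f}

Answer: {c, d, f}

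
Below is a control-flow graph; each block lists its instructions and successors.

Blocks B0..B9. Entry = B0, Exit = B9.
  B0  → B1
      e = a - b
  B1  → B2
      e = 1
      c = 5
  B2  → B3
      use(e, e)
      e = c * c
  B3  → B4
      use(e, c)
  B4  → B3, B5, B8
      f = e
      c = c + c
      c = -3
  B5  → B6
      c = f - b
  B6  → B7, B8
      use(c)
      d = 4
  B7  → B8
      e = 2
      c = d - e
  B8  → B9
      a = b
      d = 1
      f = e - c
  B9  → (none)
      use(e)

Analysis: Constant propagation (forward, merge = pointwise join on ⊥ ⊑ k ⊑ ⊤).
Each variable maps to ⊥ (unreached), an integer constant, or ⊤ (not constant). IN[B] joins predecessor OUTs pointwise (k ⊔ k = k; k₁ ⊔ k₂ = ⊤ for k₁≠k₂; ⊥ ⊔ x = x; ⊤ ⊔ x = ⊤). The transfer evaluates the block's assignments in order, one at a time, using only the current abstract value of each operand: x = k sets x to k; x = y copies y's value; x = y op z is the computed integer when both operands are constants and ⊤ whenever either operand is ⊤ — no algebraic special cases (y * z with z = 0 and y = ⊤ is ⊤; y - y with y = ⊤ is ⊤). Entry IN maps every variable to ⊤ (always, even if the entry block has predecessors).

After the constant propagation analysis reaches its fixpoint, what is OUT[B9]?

Per-block solution:
  B0:   IN=(all ⊤)   OUT=(all ⊤)
  B1:   IN=(all ⊤)   OUT={c:5, e:1; rest ⊤}
  B2:   IN={c:5, e:1; rest ⊤}   OUT={c:5, e:25; rest ⊤}
  B3:   IN={e:25; rest ⊤}   OUT={e:25; rest ⊤}
  B4:   IN={e:25; rest ⊤}   OUT={c:-3, e:25, f:25; rest ⊤}
  B5:   IN={c:-3, e:25, f:25; rest ⊤}   OUT={e:25, f:25; rest ⊤}
  B6:   IN={e:25, f:25; rest ⊤}   OUT={d:4, e:25, f:25; rest ⊤}
  B7:   IN={d:4, e:25, f:25; rest ⊤}   OUT={c:2, d:4, e:2, f:25; rest ⊤}
  B8:   IN={f:25; rest ⊤}   OUT={d:1; rest ⊤}
  B9:   IN={d:1; rest ⊤}   OUT={d:1; rest ⊤}

Merge at B9: IN[B9] = OUT[B8] = {a: ⊤, b: ⊤, c: ⊤, d: 1, e: ⊤, f: ⊤}
Applying B9's transfer function to that IN value gives OUT[B9] (row B9 above).

Answer: {a: ⊤, b: ⊤, c: ⊤, d: 1, e: ⊤, f: ⊤}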